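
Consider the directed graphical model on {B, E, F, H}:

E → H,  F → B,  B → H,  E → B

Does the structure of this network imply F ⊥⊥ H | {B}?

No

There are 2 undirected paths between F and H; checking each against the conditioning set {B}:
Path 1: F → B ← E → H
  B is a collider and B is conditioned on, which opens it; E is a fork and E is not conditioned on — no node blocks this path, so it is active.
Path 2: F → B → H
  B is a chain here and B is conditioned on, so the path is blocked at B.
Because an active path exists, F and H are not d-separated.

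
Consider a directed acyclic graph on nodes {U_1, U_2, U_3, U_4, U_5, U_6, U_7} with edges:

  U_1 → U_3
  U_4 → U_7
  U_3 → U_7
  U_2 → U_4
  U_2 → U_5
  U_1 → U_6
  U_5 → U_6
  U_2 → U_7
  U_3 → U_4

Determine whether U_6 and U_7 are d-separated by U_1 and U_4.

We examine all 6 paths between U_6 and U_7:
Path 1: U_6 ← U_5 ← U_2 → U_7
  U_5 is a chain and U_5 is not conditioned on; U_2 is a fork and U_2 is not conditioned on — no node blocks this path, so it is active.
Path 2: U_6 ← U_5 ← U_2 → U_4 → U_7
  U_4 is a chain here and U_4 is conditioned on, so the path is blocked at U_4.
Path 3: U_6 ← U_5 ← U_2 → U_4 ← U_3 → U_7
  U_5 is a chain and U_5 is not conditioned on; U_2 is a fork and U_2 is not conditioned on; U_4 is a collider and U_4 is conditioned on, which opens it; U_3 is a fork and U_3 is not conditioned on — no node blocks this path, so it is active.
Path 4: U_6 ← U_1 → U_3 → U_7
  U_1 is a fork here and U_1 is conditioned on, so the path is blocked at U_1.
Path 5: U_6 ← U_1 → U_3 → U_4 → U_7
  U_1 is a fork here and U_1 is conditioned on, so the path is blocked at U_1.
Path 6: U_6 ← U_1 → U_3 → U_4 ← U_2 → U_7
  U_1 is a fork here and U_1 is conditioned on, so the path is blocked at U_1.
Because an active path exists, U_6 and U_7 are not d-separated.

No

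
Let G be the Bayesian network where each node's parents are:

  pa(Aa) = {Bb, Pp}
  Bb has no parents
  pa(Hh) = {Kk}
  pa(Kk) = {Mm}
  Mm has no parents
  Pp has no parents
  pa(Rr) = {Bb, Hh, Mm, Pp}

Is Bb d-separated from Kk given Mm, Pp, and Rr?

No — Bb and Kk are not d-separated given {Mm, Pp, Rr}.

We examine all 4 paths between Bb and Kk:
Path 1: Bb → Rr ← Hh ← Kk
  Rr is a collider and Rr is conditioned on, which opens it; Hh is a chain and Hh is not conditioned on — no node blocks this path, so it is active.
Path 2: Bb → Rr ← Mm → Kk
  Mm is a fork here and Mm is conditioned on, so the path is blocked at Mm.
Path 3: Bb → Aa ← Pp → Rr ← Hh ← Kk
  Aa is a collider here and neither Aa nor any of its descendants is conditioned on, so the collider stays closed — the path is blocked at Aa.
Path 4: Bb → Aa ← Pp → Rr ← Mm → Kk
  Aa is a collider here and neither Aa nor any of its descendants is conditioned on, so the collider stays closed — the path is blocked at Aa.
At least one path is unblocked, so d-separation fails.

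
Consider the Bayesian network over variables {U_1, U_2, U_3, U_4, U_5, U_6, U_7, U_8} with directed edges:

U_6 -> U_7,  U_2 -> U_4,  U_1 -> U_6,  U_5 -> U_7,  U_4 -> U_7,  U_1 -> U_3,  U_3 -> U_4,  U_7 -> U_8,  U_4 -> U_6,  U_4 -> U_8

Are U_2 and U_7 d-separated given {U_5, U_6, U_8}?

There are 4 undirected paths between U_2 and U_7; checking each against the conditioning set {U_5, U_6, U_8}:
  1. U_2 → U_4 → U_6 → U_7 — U_4:chain[open]; U_6:chain[blocks] ⇒ blocked
  2. U_2 → U_4 → U_7 — U_4:chain[open] ⇒ active
  3. U_2 → U_4 ← U_3 ← U_1 → U_6 → U_7 — U_4:collider[open]; U_3:chain[open]; U_1:fork[open]; U_6:chain[blocks] ⇒ blocked
  4. U_2 → U_4 → U_8 ← U_7 — U_4:chain[open]; U_8:collider[open] ⇒ active
At least one path is unblocked, so d-separation fails.

No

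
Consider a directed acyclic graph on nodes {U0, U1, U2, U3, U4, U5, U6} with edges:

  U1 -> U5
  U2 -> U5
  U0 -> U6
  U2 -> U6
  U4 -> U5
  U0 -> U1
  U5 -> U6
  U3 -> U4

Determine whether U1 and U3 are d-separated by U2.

There are 3 undirected paths between U1 and U3; checking each against the conditioning set {U2}:
Path 1: U1 ← U0 → U6 ← U2 → U5 ← U4 ← U3
  U6 is a collider here and neither U6 nor any of its descendants is conditioned on, so the collider stays closed — the path is blocked at U6.
Path 2: U1 ← U0 → U6 ← U5 ← U4 ← U3
  U6 is a collider here and neither U6 nor any of its descendants is conditioned on, so the collider stays closed — the path is blocked at U6.
Path 3: U1 → U5 ← U4 ← U3
  U5 is a collider here and neither U5 nor any of its descendants is conditioned on, so the collider stays closed — the path is blocked at U5.
Every path is blocked, so U1 and U3 are d-separated given {U2}.

Yes — U1 and U3 are d-separated given {U2}.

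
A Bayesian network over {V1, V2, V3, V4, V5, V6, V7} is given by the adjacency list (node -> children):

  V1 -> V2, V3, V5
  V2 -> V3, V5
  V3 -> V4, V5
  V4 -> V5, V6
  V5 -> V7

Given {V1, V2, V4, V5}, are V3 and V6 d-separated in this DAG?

Enumerating the 6 paths from V3 to V6 and testing each for blocking by {V1, V2, V4, V5}:
Path 1: V3 ← V1 → V5 ← V4 → V6
  V1 is a fork here and V1 is conditioned on, so the path is blocked at V1.
Path 2: V3 ← V1 → V2 → V5 ← V4 → V6
  V1 is a fork here and V1 is conditioned on, so the path is blocked at V1.
Path 3: V3 → V5 ← V4 → V6
  V4 is a fork here and V4 is conditioned on, so the path is blocked at V4.
Path 4: V3 ← V2 ← V1 → V5 ← V4 → V6
  V2 is a chain here and V2 is conditioned on, so the path is blocked at V2.
Path 5: V3 ← V2 → V5 ← V4 → V6
  V2 is a fork here and V2 is conditioned on, so the path is blocked at V2.
Path 6: V3 → V4 → V6
  V4 is a chain here and V4 is conditioned on, so the path is blocked at V4.
Since every path is blocked, d-separation holds.

Yes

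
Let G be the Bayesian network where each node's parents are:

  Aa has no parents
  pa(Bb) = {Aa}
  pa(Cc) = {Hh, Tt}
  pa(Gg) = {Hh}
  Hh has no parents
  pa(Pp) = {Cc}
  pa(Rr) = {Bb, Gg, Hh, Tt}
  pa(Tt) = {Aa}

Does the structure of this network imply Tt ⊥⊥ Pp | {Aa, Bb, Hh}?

No

Enumerating the 5 paths from Tt to Pp and testing each for blocking by {Aa, Bb, Hh}:
Path 1: Tt → Cc → Pp
  Cc is a chain and Cc is not conditioned on — no node blocks this path, so it is active.
Path 2: Tt → Rr ← Gg ← Hh → Cc → Pp
  Rr is a collider here and neither Rr nor any of its descendants is conditioned on, so the collider stays closed — the path is blocked at Rr.
Path 3: Tt → Rr ← Hh → Cc → Pp
  Rr is a collider here and neither Rr nor any of its descendants is conditioned on, so the collider stays closed — the path is blocked at Rr.
Path 4: Tt ← Aa → Bb → Rr ← Gg ← Hh → Cc → Pp
  Aa is a fork here and Aa is conditioned on, so the path is blocked at Aa.
Path 5: Tt ← Aa → Bb → Rr ← Hh → Cc → Pp
  Aa is a fork here and Aa is conditioned on, so the path is blocked at Aa.
Since the path Tt → Cc → Pp is active, Tt and Pp are not d-separated given {Aa, Bb, Hh}.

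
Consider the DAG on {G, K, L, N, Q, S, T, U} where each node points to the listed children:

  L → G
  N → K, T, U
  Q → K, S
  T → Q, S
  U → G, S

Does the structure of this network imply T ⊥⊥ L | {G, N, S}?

No

There are 6 undirected paths between T and L; checking each against the conditioning set {G, N, S}:
  1. T → S ← Q → K ← N → U → G ← L — S:collider[open]; Q:fork[open]; K:collider[blocks]; N:fork[blocks]; U:chain[open]; G:collider[open] ⇒ blocked
  2. T → S ← U → G ← L — S:collider[open]; U:fork[open]; G:collider[open] ⇒ active
  3. T → Q → S ← U → G ← L — Q:chain[open]; S:collider[open]; U:fork[open]; G:collider[open] ⇒ active
  4. T → Q → K ← N → U → G ← L — Q:chain[open]; K:collider[blocks]; N:fork[blocks]; U:chain[open]; G:collider[open] ⇒ blocked
  5. T ← N → K ← Q → S ← U → G ← L — N:fork[blocks]; K:collider[blocks]; Q:fork[open]; S:collider[open]; U:fork[open]; G:collider[open] ⇒ blocked
  6. T ← N → U → G ← L — N:fork[blocks]; U:chain[open]; G:collider[open] ⇒ blocked
At least one path is unblocked, so d-separation fails.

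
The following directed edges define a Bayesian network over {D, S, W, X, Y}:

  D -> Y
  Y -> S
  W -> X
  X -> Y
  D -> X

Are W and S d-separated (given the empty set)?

No

We examine all 2 paths between W and S:
Path 1: W → X ← D → Y → S
  X is a collider here and neither X nor any of its descendants is conditioned on, so the collider stays closed — the path is blocked at X.
Path 2: W → X → Y → S
  X is a chain and X is not conditioned on; Y is a chain and Y is not conditioned on — no node blocks this path, so it is active.
Because an active path exists, W and S are not d-separated.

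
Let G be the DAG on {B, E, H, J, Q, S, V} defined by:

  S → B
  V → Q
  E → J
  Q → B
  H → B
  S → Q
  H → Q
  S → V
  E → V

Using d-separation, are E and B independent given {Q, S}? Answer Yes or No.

We examine all 6 paths between E and B:
Path 1: E → V → Q ← H → B
  V is a chain and V is not conditioned on; Q is a collider and Q is conditioned on, which opens it; H is a fork and H is not conditioned on — no node blocks this path, so it is active.
Path 2: E → V → Q ← S → B
  S is a fork here and S is conditioned on, so the path is blocked at S.
Path 3: E → V → Q → B
  Q is a chain here and Q is conditioned on, so the path is blocked at Q.
Path 4: E → V ← S → Q ← H → B
  S is a fork here and S is conditioned on, so the path is blocked at S.
Path 5: E → V ← S → Q → B
  S is a fork here and S is conditioned on, so the path is blocked at S.
Path 6: E → V ← S → B
  S is a fork here and S is conditioned on, so the path is blocked at S.
Because an active path exists, E and B are not d-separated.

No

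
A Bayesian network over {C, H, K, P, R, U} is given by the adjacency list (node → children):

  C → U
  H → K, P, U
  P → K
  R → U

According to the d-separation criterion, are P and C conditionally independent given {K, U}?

There are 2 undirected paths between P and C; checking each against the conditioning set {K, U}:
Path 1: P ← H → U ← C
  H is a fork and H is not conditioned on; U is a collider and U is conditioned on, which opens it — no node blocks this path, so it is active.
Path 2: P → K ← H → U ← C
  K is a collider and K is conditioned on, which opens it; H is a fork and H is not conditioned on; U is a collider and U is conditioned on, which opens it — no node blocks this path, so it is active.
Because an active path exists, P and C are not d-separated.

No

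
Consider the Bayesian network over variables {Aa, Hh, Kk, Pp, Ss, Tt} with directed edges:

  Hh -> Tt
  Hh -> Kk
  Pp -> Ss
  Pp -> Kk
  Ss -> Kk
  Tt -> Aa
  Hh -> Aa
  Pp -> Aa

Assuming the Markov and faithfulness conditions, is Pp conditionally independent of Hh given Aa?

No

There are 4 undirected paths between Pp and Hh; checking each against the conditioning set {Aa}:
Path 1: Pp → Kk ← Hh
  Kk is a collider here and neither Kk nor any of its descendants is conditioned on, so the collider stays closed — the path is blocked at Kk.
Path 2: Pp → Ss → Kk ← Hh
  Kk is a collider here and neither Kk nor any of its descendants is conditioned on, so the collider stays closed — the path is blocked at Kk.
Path 3: Pp → Aa ← Tt ← Hh
  Aa is a collider and Aa is conditioned on, which opens it; Tt is a chain and Tt is not conditioned on — no node blocks this path, so it is active.
Path 4: Pp → Aa ← Hh
  Aa is a collider and Aa is conditioned on, which opens it — no node blocks this path, so it is active.
Because an active path exists, Pp and Hh are not d-separated.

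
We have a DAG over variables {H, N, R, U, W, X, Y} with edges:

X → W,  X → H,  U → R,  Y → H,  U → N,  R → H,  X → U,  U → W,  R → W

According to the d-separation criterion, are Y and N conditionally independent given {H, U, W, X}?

Yes

We examine all 6 paths between Y and N:
Path 1: Y → H ← R → W ← X → U → N
  X is a fork here and X is conditioned on, so the path is blocked at X.
Path 2: Y → H ← R → W ← U → N
  U is a fork here and U is conditioned on, so the path is blocked at U.
Path 3: Y → H ← R ← U → N
  U is a fork here and U is conditioned on, so the path is blocked at U.
Path 4: Y → H ← X → W ← R ← U → N
  X is a fork here and X is conditioned on, so the path is blocked at X.
Path 5: Y → H ← X → W ← U → N
  X is a fork here and X is conditioned on, so the path is blocked at X.
Path 6: Y → H ← X → U → N
  X is a fork here and X is conditioned on, so the path is blocked at X.
Since every path is blocked, d-separation holds.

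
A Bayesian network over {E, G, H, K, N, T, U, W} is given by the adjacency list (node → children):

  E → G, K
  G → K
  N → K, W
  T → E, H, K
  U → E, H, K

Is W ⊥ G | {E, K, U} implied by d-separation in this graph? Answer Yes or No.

We examine all 6 paths between W and G:
Path 1: W ← N → K ← U → E → G
  U is a fork here and U is conditioned on, so the path is blocked at U.
Path 2: W ← N → K ← U → H ← T → E → G
  U is a fork here and U is conditioned on, so the path is blocked at U.
Path 3: W ← N → K ← E → G
  E is a fork here and E is conditioned on, so the path is blocked at E.
Path 4: W ← N → K ← G
  N is a fork and N is not conditioned on; K is a collider and K is conditioned on, which opens it — no node blocks this path, so it is active.
Path 5: W ← N → K ← T → E → G
  E is a chain here and E is conditioned on, so the path is blocked at E.
Path 6: W ← N → K ← T → H ← U → E → G
  H is a collider here and neither H nor any of its descendants is conditioned on, so the collider stays closed — the path is blocked at H.
Since the path W ← N → K ← G is active, W and G are not d-separated given {E, K, U}.

No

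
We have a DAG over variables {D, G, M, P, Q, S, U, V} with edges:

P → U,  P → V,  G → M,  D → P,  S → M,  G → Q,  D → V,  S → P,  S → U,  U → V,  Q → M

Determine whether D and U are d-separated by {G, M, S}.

Enumerating the 6 paths from D to U and testing each for blocking by {G, M, S}:
  1. D → P ← S → U — P:collider[blocks]; S:fork[blocks] ⇒ blocked
  2. D → P → U — P:chain[open] ⇒ active
  3. D → P → V ← U — P:chain[open]; V:collider[blocks] ⇒ blocked
  4. D → V ← U — V:collider[blocks] ⇒ blocked
  5. D → V ← P ← S → U — V:collider[blocks]; P:chain[open]; S:fork[blocks] ⇒ blocked
  6. D → V ← P → U — V:collider[blocks]; P:fork[open] ⇒ blocked
Since the path D → P → U is active, D and U are not d-separated given {G, M, S}.

No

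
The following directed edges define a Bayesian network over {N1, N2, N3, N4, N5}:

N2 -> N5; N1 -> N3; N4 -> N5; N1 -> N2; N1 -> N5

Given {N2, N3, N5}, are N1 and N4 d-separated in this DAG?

No — N1 and N4 are not d-separated given {N2, N3, N5}.

Enumerating the 2 paths from N1 to N4 and testing each for blocking by {N2, N3, N5}:
  1. N1 → N5 ← N4 — N5:collider[open] ⇒ active
  2. N1 → N2 → N5 ← N4 — N2:chain[blocks]; N5:collider[open] ⇒ blocked
Since the path N1 → N5 ← N4 is active, N1 and N4 are not d-separated given {N2, N3, N5}.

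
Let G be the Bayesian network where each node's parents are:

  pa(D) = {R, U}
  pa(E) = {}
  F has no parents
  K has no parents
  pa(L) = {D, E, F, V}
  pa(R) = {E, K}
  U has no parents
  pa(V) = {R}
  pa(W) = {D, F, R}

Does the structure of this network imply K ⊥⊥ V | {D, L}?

No

6 paths connect K and V; each must be blocked for d-separation to hold:
  1. K → R → D → L ← V — R:chain[open]; D:chain[blocks]; L:collider[open] ⇒ blocked
  2. K → R → D → W ← F → L ← V — R:chain[open]; D:chain[blocks]; W:collider[blocks]; F:fork[open]; L:collider[open] ⇒ blocked
  3. K → R ← E → L ← V — R:collider[open]; E:fork[open]; L:collider[open] ⇒ active
  4. K → R → V — R:chain[open] ⇒ active
  5. K → R → W ← D → L ← V — R:chain[open]; W:collider[blocks]; D:fork[blocks]; L:collider[open] ⇒ blocked
  6. K → R → W ← F → L ← V — R:chain[open]; W:collider[blocks]; F:fork[open]; L:collider[open] ⇒ blocked
Since the path K → R ← E → L ← V is active, K and V are not d-separated given {D, L}.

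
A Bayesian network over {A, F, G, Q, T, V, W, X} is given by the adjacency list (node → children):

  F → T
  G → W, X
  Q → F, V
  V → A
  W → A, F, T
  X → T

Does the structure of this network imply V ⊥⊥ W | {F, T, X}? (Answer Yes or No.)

4 paths connect V and W; each must be blocked for d-separation to hold:
  1. V → A ← W — A:collider[blocks] ⇒ blocked
  2. V ← Q → F → T ← X ← G → W — Q:fork[open]; F:chain[blocks]; T:collider[open]; X:chain[blocks]; G:fork[open] ⇒ blocked
  3. V ← Q → F → T ← W — Q:fork[open]; F:chain[blocks]; T:collider[open] ⇒ blocked
  4. V ← Q → F ← W — Q:fork[open]; F:collider[open] ⇒ active
Because an active path exists, V and W are not d-separated.

No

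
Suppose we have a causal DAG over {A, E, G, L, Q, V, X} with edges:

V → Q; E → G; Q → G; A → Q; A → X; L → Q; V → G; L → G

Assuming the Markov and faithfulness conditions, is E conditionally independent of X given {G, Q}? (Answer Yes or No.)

We examine all 3 paths between E and X:
Path 1: E → G ← Q ← A → X
  Q is a chain here and Q is conditioned on, so the path is blocked at Q.
Path 2: E → G ← V → Q ← A → X
  G is a collider and G is conditioned on, which opens it; V is a fork and V is not conditioned on; Q is a collider and Q is conditioned on, which opens it; A is a fork and A is not conditioned on — no node blocks this path, so it is active.
Path 3: E → G ← L → Q ← A → X
  G is a collider and G is conditioned on, which opens it; L is a fork and L is not conditioned on; Q is a collider and Q is conditioned on, which opens it; A is a fork and A is not conditioned on — no node blocks this path, so it is active.
At least one path is unblocked, so d-separation fails.

No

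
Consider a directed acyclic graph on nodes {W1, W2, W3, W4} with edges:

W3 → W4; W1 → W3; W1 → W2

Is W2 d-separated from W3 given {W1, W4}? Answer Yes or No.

Yes

The only undirected path from W2 to W3 is:
  1. W2 ← W1 → W3 — W1:fork[blocks] ⇒ blocked
Since every path is blocked, d-separation holds.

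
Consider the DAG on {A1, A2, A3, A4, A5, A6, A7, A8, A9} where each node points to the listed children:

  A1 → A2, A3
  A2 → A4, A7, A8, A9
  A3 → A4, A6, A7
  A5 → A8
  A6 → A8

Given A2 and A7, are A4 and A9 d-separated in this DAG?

4 paths connect A4 and A9; each must be blocked for d-separation to hold:
Path 1: A4 ← A3 → A7 ← A2 → A9
  A2 is a fork here and A2 is conditioned on, so the path is blocked at A2.
Path 2: A4 ← A3 → A6 → A8 ← A2 → A9
  A8 is a collider here and neither A8 nor any of its descendants is conditioned on, so the collider stays closed — the path is blocked at A8.
Path 3: A4 ← A3 ← A1 → A2 → A9
  A2 is a chain here and A2 is conditioned on, so the path is blocked at A2.
Path 4: A4 ← A2 → A9
  A2 is a fork here and A2 is conditioned on, so the path is blocked at A2.
Since every path is blocked, d-separation holds.

Yes — A4 and A9 are d-separated given {A2, A7}.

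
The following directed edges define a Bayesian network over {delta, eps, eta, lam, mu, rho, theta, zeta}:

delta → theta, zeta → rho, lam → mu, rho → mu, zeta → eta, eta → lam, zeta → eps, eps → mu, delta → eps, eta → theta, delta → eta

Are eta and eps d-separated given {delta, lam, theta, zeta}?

There are 6 undirected paths between eta and eps; checking each against the conditioning set {delta, lam, theta, zeta}:
Path 1: eta → theta ← delta → eps
  delta is a fork here and delta is conditioned on, so the path is blocked at delta.
Path 2: eta ← delta → eps
  delta is a fork here and delta is conditioned on, so the path is blocked at delta.
Path 3: eta ← zeta → rho → mu ← eps
  zeta is a fork here and zeta is conditioned on, so the path is blocked at zeta.
Path 4: eta ← zeta → eps
  zeta is a fork here and zeta is conditioned on, so the path is blocked at zeta.
Path 5: eta → lam → mu ← rho ← zeta → eps
  lam is a chain here and lam is conditioned on, so the path is blocked at lam.
Path 6: eta → lam → mu ← eps
  lam is a chain here and lam is conditioned on, so the path is blocked at lam.
Since every path is blocked, d-separation holds.

Yes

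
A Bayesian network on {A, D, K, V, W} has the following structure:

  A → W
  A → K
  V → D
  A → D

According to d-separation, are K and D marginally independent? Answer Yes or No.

There is one path between K and D:
Path 1: K ← A → D
  A is a fork and A is not conditioned on — no node blocks this path, so it is active.
Because an active path exists, K and D are not d-separated.

No — K and D are not d-separated given ∅.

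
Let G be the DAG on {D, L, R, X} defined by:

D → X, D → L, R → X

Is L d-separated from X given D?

Only one path connects L and X:
Path 1: L ← D → X
  D is a fork here and D is conditioned on, so the path is blocked at D.
Since every path is blocked, d-separation holds.

Yes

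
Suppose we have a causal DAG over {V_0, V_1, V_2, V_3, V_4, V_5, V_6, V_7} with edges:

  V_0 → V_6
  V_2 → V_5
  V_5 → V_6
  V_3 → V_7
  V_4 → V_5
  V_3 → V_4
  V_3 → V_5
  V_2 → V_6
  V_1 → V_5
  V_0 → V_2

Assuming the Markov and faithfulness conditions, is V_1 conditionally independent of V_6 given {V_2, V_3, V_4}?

No

We examine all 3 paths between V_1 and V_6:
Path 1: V_1 → V_5 → V_6
  V_5 is a chain and V_5 is not conditioned on — no node blocks this path, so it is active.
Path 2: V_1 → V_5 ← V_2 ← V_0 → V_6
  V_5 is a collider here and neither V_5 nor any of its descendants is conditioned on, so the collider stays closed — the path is blocked at V_5.
Path 3: V_1 → V_5 ← V_2 → V_6
  V_5 is a collider here and neither V_5 nor any of its descendants is conditioned on, so the collider stays closed — the path is blocked at V_5.
At least one path is unblocked, so d-separation fails.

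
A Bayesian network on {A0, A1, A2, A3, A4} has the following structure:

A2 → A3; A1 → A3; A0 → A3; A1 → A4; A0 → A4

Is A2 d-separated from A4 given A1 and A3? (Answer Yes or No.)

No

2 paths connect A2 and A4; each must be blocked for d-separation to hold:
  1. A2 → A3 ← A0 → A4 — A3:collider[open]; A0:fork[open] ⇒ active
  2. A2 → A3 ← A1 → A4 — A3:collider[open]; A1:fork[blocks] ⇒ blocked
Because an active path exists, A2 and A4 are not d-separated.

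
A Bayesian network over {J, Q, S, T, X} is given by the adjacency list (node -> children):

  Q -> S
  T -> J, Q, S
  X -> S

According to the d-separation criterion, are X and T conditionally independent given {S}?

2 paths connect X and T; each must be blocked for d-separation to hold:
Path 1: X → S ← Q ← T
  S is a collider and S is conditioned on, which opens it; Q is a chain and Q is not conditioned on — no node blocks this path, so it is active.
Path 2: X → S ← T
  S is a collider and S is conditioned on, which opens it — no node blocks this path, so it is active.
Since the path X → S ← Q ← T is active, X and T are not d-separated given {S}.

No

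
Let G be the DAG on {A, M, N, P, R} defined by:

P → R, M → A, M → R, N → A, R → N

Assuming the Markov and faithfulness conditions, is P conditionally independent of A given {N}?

No

We examine all 2 paths between P and A:
Path 1: P → R → N → A
  N is a chain here and N is conditioned on, so the path is blocked at N.
Path 2: P → R ← M → A
  R is a collider and its descendant N is conditioned on, which opens it; M is a fork and M is not conditioned on — no node blocks this path, so it is active.
Since the path P → R ← M → A is active, P and A are not d-separated given {N}.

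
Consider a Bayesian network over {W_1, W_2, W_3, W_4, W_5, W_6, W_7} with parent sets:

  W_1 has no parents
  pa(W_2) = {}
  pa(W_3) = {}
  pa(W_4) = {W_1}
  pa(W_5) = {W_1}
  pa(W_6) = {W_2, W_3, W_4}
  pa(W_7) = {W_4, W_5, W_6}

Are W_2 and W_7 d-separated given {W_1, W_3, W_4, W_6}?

Enumerating the 3 paths from W_2 to W_7 and testing each for blocking by {W_1, W_3, W_4, W_6}:
Path 1: W_2 → W_6 ← W_4 ← W_1 → W_5 → W_7
  W_4 is a chain here and W_4 is conditioned on, so the path is blocked at W_4.
Path 2: W_2 → W_6 ← W_4 → W_7
  W_4 is a fork here and W_4 is conditioned on, so the path is blocked at W_4.
Path 3: W_2 → W_6 → W_7
  W_6 is a chain here and W_6 is conditioned on, so the path is blocked at W_6.
Since every path is blocked, d-separation holds.

Yes — W_2 and W_7 are d-separated given {W_1, W_3, W_4, W_6}.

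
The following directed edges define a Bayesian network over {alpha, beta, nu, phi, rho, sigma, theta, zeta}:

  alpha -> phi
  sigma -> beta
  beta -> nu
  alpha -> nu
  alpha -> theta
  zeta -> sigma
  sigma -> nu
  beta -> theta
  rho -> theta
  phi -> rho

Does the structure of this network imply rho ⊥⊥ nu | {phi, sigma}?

Yes — rho and nu are d-separated given {phi, sigma}.

We examine all 6 paths between rho and nu:
Path 1: rho → theta ← alpha → nu
  theta is a collider here and neither theta nor any of its descendants is conditioned on, so the collider stays closed — the path is blocked at theta.
Path 2: rho → theta ← beta → nu
  theta is a collider here and neither theta nor any of its descendants is conditioned on, so the collider stays closed — the path is blocked at theta.
Path 3: rho → theta ← beta ← sigma → nu
  theta is a collider here and neither theta nor any of its descendants is conditioned on, so the collider stays closed — the path is blocked at theta.
Path 4: rho ← phi ← alpha → theta ← beta → nu
  phi is a chain here and phi is conditioned on, so the path is blocked at phi.
Path 5: rho ← phi ← alpha → theta ← beta ← sigma → nu
  phi is a chain here and phi is conditioned on, so the path is blocked at phi.
Path 6: rho ← phi ← alpha → nu
  phi is a chain here and phi is conditioned on, so the path is blocked at phi.
Every path is blocked, so rho and nu are d-separated given {phi, sigma}.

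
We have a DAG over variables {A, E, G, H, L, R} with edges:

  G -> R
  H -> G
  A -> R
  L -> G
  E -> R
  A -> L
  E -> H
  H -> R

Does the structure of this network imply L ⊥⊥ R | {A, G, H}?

Enumerating the 4 paths from L to R and testing each for blocking by {A, G, H}:
Path 1: L ← A → R
  A is a fork here and A is conditioned on, so the path is blocked at A.
Path 2: L → G ← H ← E → R
  H is a chain here and H is conditioned on, so the path is blocked at H.
Path 3: L → G ← H → R
  H is a fork here and H is conditioned on, so the path is blocked at H.
Path 4: L → G → R
  G is a chain here and G is conditioned on, so the path is blocked at G.
All paths are blocked; L ⊥ R | {A, G, H} holds.

Yes — L and R are d-separated given {A, G, H}.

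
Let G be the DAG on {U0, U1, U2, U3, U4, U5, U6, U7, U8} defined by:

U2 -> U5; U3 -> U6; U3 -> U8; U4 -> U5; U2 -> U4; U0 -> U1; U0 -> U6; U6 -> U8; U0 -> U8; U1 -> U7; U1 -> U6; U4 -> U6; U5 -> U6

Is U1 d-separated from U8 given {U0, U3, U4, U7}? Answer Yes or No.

No — U1 and U8 are not d-separated given {U0, U3, U4, U7}.

6 paths connect U1 and U8; each must be blocked for d-separation to hold:
Path 1: U1 ← U0 → U6 → U8
  U0 is a fork here and U0 is conditioned on, so the path is blocked at U0.
Path 2: U1 ← U0 → U6 ← U3 → U8
  U0 is a fork here and U0 is conditioned on, so the path is blocked at U0.
Path 3: U1 ← U0 → U8
  U0 is a fork here and U0 is conditioned on, so the path is blocked at U0.
Path 4: U1 → U6 ← U0 → U8
  U6 is a collider here and neither U6 nor any of its descendants is conditioned on, so the collider stays closed — the path is blocked at U6.
Path 5: U1 → U6 → U8
  U6 is a chain and U6 is not conditioned on — no node blocks this path, so it is active.
Path 6: U1 → U6 ← U3 → U8
  U6 is a collider here and neither U6 nor any of its descendants is conditioned on, so the collider stays closed — the path is blocked at U6.
Since the path U1 → U6 → U8 is active, U1 and U8 are not d-separated given {U0, U3, U4, U7}.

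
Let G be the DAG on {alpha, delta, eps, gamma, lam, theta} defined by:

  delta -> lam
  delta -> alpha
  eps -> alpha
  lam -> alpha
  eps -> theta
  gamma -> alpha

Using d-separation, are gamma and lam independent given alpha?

2 paths connect gamma and lam; each must be blocked for d-separation to hold:
  1. gamma → alpha ← lam — alpha:collider[open] ⇒ active
  2. gamma → alpha ← delta → lam — alpha:collider[open]; delta:fork[open] ⇒ active
Since the path gamma → alpha ← lam is active, gamma and lam are not d-separated given {alpha}.

No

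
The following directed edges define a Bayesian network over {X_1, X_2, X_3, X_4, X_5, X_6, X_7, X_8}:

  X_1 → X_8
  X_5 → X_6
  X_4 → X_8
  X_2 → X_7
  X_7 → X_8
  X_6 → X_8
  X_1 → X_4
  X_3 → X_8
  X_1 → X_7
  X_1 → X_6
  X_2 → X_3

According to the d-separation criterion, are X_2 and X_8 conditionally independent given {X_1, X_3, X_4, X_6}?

Enumerating the 5 paths from X_2 to X_8 and testing each for blocking by {X_1, X_3, X_4, X_6}:
Path 1: X_2 → X_7 ← X_1 → X_4 → X_8
  X_7 is a collider here and neither X_7 nor any of its descendants is conditioned on, so the collider stays closed — the path is blocked at X_7.
Path 2: X_2 → X_7 ← X_1 → X_6 → X_8
  X_7 is a collider here and neither X_7 nor any of its descendants is conditioned on, so the collider stays closed — the path is blocked at X_7.
Path 3: X_2 → X_7 ← X_1 → X_8
  X_7 is a collider here and neither X_7 nor any of its descendants is conditioned on, so the collider stays closed — the path is blocked at X_7.
Path 4: X_2 → X_7 → X_8
  X_7 is a chain and X_7 is not conditioned on — no node blocks this path, so it is active.
Path 5: X_2 → X_3 → X_8
  X_3 is a chain here and X_3 is conditioned on, so the path is blocked at X_3.
Since the path X_2 → X_7 → X_8 is active, X_2 and X_8 are not d-separated given {X_1, X_3, X_4, X_6}.

No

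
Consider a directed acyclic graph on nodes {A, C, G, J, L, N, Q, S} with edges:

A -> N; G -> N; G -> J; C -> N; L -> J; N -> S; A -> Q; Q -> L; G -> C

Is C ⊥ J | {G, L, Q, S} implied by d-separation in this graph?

Enumerating the 4 paths from C to J and testing each for blocking by {G, L, Q, S}:
Path 1: C ← G → N ← A → Q → L → J
  G is a fork here and G is conditioned on, so the path is blocked at G.
Path 2: C ← G → J
  G is a fork here and G is conditioned on, so the path is blocked at G.
Path 3: C → N ← A → Q → L → J
  Q is a chain here and Q is conditioned on, so the path is blocked at Q.
Path 4: C → N ← G → J
  G is a fork here and G is conditioned on, so the path is blocked at G.
All paths are blocked; C ⊥ J | {G, L, Q, S} holds.

Yes — C and J are d-separated given {G, L, Q, S}.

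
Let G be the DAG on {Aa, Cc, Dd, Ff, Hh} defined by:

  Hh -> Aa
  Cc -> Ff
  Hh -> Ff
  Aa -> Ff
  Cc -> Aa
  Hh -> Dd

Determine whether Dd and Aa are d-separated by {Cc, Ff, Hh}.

Yes

3 paths connect Dd and Aa; each must be blocked for d-separation to hold:
  1. Dd ← Hh → Ff ← Cc → Aa — Hh:fork[blocks]; Ff:collider[open]; Cc:fork[blocks] ⇒ blocked
  2. Dd ← Hh → Ff ← Aa — Hh:fork[blocks]; Ff:collider[open] ⇒ blocked
  3. Dd ← Hh → Aa — Hh:fork[blocks] ⇒ blocked
All paths are blocked; Dd ⊥ Aa | {Cc, Ff, Hh} holds.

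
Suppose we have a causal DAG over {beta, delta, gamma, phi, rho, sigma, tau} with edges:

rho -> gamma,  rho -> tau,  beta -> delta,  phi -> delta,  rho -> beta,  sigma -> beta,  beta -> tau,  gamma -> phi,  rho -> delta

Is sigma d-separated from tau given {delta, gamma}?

No — sigma and tau are not d-separated given {delta, gamma}.

Enumerating the 4 paths from sigma to tau and testing each for blocking by {delta, gamma}:
  1. sigma → beta → tau — beta:chain[open] ⇒ active
  2. sigma → beta ← rho → tau — beta:collider[open]; rho:fork[open] ⇒ active
  3. sigma → beta → delta ← rho → tau — beta:chain[open]; delta:collider[open]; rho:fork[open] ⇒ active
  4. sigma → beta → delta ← phi ← gamma ← rho → tau — beta:chain[open]; delta:collider[open]; phi:chain[open]; gamma:chain[blocks]; rho:fork[open] ⇒ blocked
Since the path sigma → beta → tau is active, sigma and tau are not d-separated given {delta, gamma}.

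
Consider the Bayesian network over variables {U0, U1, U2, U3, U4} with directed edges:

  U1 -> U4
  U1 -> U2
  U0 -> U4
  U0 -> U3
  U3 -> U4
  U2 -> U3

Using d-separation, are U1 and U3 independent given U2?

Yes — U1 and U3 are d-separated given {U2}.

3 paths connect U1 and U3; each must be blocked for d-separation to hold:
Path 1: U1 → U4 ← U3
  U4 is a collider here and neither U4 nor any of its descendants is conditioned on, so the collider stays closed — the path is blocked at U4.
Path 2: U1 → U4 ← U0 → U3
  U4 is a collider here and neither U4 nor any of its descendants is conditioned on, so the collider stays closed — the path is blocked at U4.
Path 3: U1 → U2 → U3
  U2 is a chain here and U2 is conditioned on, so the path is blocked at U2.
Every path is blocked, so U1 and U3 are d-separated given {U2}.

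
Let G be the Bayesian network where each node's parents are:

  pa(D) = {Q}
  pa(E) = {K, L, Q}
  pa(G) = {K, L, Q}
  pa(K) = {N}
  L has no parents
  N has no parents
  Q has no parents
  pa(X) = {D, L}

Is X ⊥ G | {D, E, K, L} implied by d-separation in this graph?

There are 6 undirected paths between X and G; checking each against the conditioning set {D, E, K, L}:
Path 1: X ← L → E ← K → G
  L is a fork here and L is conditioned on, so the path is blocked at L.
Path 2: X ← L → E ← Q → G
  L is a fork here and L is conditioned on, so the path is blocked at L.
Path 3: X ← L → G
  L is a fork here and L is conditioned on, so the path is blocked at L.
Path 4: X ← D ← Q → E ← L → G
  D is a chain here and D is conditioned on, so the path is blocked at D.
Path 5: X ← D ← Q → E ← K → G
  D is a chain here and D is conditioned on, so the path is blocked at D.
Path 6: X ← D ← Q → G
  D is a chain here and D is conditioned on, so the path is blocked at D.
Every path is blocked, so X and G are d-separated given {D, E, K, L}.

Yes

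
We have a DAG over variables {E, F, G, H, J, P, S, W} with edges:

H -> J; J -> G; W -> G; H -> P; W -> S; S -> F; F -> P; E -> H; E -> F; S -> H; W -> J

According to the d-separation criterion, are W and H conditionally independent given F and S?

Yes — W and H are d-separated given {F, S}.

5 paths connect W and H; each must be blocked for d-separation to hold:
Path 1: W → S → H
  S is a chain here and S is conditioned on, so the path is blocked at S.
Path 2: W → S → F → P ← H
  S is a chain here and S is conditioned on, so the path is blocked at S.
Path 3: W → S → F ← E → H
  S is a chain here and S is conditioned on, so the path is blocked at S.
Path 4: W → G ← J ← H
  G is a collider here and neither G nor any of its descendants is conditioned on, so the collider stays closed — the path is blocked at G.
Path 5: W → J ← H
  J is a collider here and neither J nor any of its descendants is conditioned on, so the collider stays closed — the path is blocked at J.
Since every path is blocked, d-separation holds.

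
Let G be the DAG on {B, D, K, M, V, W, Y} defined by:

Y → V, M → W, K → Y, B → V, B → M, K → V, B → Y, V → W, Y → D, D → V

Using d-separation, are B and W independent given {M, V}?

There are 5 undirected paths between B and W; checking each against the conditioning set {M, V}:
Path 1: B → M → W
  M is a chain here and M is conditioned on, so the path is blocked at M.
Path 2: B → V → W
  V is a chain here and V is conditioned on, so the path is blocked at V.
Path 3: B → Y → V → W
  V is a chain here and V is conditioned on, so the path is blocked at V.
Path 4: B → Y ← K → V → W
  V is a chain here and V is conditioned on, so the path is blocked at V.
Path 5: B → Y → D → V → W
  V is a chain here and V is conditioned on, so the path is blocked at V.
Every path is blocked, so B and W are d-separated given {M, V}.

Yes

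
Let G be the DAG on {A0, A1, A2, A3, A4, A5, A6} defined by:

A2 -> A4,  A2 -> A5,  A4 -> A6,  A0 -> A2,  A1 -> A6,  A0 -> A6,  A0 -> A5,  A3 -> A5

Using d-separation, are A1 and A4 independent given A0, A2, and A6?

No — A1 and A4 are not d-separated given {A0, A2, A6}.

We examine all 3 paths between A1 and A4:
Path 1: A1 → A6 ← A0 → A2 → A4
  A0 is a fork here and A0 is conditioned on, so the path is blocked at A0.
Path 2: A1 → A6 ← A0 → A5 ← A2 → A4
  A0 is a fork here and A0 is conditioned on, so the path is blocked at A0.
Path 3: A1 → A6 ← A4
  A6 is a collider and A6 is conditioned on, which opens it — no node blocks this path, so it is active.
Since the path A1 → A6 ← A4 is active, A1 and A4 are not d-separated given {A0, A2, A6}.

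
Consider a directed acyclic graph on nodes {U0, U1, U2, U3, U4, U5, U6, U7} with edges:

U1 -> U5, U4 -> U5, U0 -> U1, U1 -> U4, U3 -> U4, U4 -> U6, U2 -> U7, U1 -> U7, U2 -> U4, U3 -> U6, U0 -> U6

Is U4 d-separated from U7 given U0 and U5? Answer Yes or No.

There are 5 undirected paths between U4 and U7; checking each against the conditioning set {U0, U5}:
Path 1: U4 → U5 ← U1 → U7
  U5 is a collider and U5 is conditioned on, which opens it; U1 is a fork and U1 is not conditioned on — no node blocks this path, so it is active.
Path 2: U4 → U6 ← U0 → U1 → U7
  U6 is a collider here and neither U6 nor any of its descendants is conditioned on, so the collider stays closed — the path is blocked at U6.
Path 3: U4 ← U2 → U7
  U2 is a fork and U2 is not conditioned on — no node blocks this path, so it is active.
Path 4: U4 ← U3 → U6 ← U0 → U1 → U7
  U6 is a collider here and neither U6 nor any of its descendants is conditioned on, so the collider stays closed — the path is blocked at U6.
Path 5: U4 ← U1 → U7
  U1 is a fork and U1 is not conditioned on — no node blocks this path, so it is active.
Because an active path exists, U4 and U7 are not d-separated.

No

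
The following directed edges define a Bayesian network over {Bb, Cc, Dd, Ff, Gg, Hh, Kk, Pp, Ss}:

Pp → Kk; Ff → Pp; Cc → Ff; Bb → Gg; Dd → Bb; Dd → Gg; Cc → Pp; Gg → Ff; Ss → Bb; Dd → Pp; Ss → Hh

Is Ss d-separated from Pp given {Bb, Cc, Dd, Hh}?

Yes — Ss and Pp are d-separated given {Bb, Cc, Dd, Hh}.

6 paths connect Ss and Pp; each must be blocked for d-separation to hold:
Path 1: Ss → Bb ← Dd → Gg → Ff ← Cc → Pp
  Dd is a fork here and Dd is conditioned on, so the path is blocked at Dd.
Path 2: Ss → Bb ← Dd → Gg → Ff → Pp
  Dd is a fork here and Dd is conditioned on, so the path is blocked at Dd.
Path 3: Ss → Bb ← Dd → Pp
  Dd is a fork here and Dd is conditioned on, so the path is blocked at Dd.
Path 4: Ss → Bb → Gg → Ff ← Cc → Pp
  Bb is a chain here and Bb is conditioned on, so the path is blocked at Bb.
Path 5: Ss → Bb → Gg → Ff → Pp
  Bb is a chain here and Bb is conditioned on, so the path is blocked at Bb.
Path 6: Ss → Bb → Gg ← Dd → Pp
  Bb is a chain here and Bb is conditioned on, so the path is blocked at Bb.
Since every path is blocked, d-separation holds.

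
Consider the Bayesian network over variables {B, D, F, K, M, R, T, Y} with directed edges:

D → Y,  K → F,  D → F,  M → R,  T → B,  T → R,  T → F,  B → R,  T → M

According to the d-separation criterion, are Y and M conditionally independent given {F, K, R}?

No

3 paths connect Y and M; each must be blocked for d-separation to hold:
Path 1: Y ← D → F ← T → M
  D is a fork and D is not conditioned on; F is a collider and F is conditioned on, which opens it; T is a fork and T is not conditioned on — no node blocks this path, so it is active.
Path 2: Y ← D → F ← T → B → R ← M
  D is a fork and D is not conditioned on; F is a collider and F is conditioned on, which opens it; T is a fork and T is not conditioned on; B is a chain and B is not conditioned on; R is a collider and R is conditioned on, which opens it — no node blocks this path, so it is active.
Path 3: Y ← D → F ← T → R ← M
  D is a fork and D is not conditioned on; F is a collider and F is conditioned on, which opens it; T is a fork and T is not conditioned on; R is a collider and R is conditioned on, which opens it — no node blocks this path, so it is active.
At least one path is unblocked, so d-separation fails.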